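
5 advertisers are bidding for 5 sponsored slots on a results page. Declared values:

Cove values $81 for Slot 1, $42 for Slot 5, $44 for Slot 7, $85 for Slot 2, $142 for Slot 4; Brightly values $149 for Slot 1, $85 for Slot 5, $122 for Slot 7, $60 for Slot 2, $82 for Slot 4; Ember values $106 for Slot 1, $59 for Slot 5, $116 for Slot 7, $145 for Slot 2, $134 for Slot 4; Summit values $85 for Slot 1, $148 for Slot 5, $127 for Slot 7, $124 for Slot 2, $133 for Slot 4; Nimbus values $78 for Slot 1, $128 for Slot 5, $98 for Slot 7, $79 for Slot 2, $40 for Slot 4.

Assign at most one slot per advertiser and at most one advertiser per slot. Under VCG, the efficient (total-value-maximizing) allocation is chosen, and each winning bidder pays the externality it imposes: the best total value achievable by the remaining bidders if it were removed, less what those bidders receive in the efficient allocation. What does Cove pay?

Cove pays $6.

Efficient allocation: Cove→Slot 4 ($142), Brightly→Slot 1 ($149), Ember→Slot 2 ($145), Summit→Slot 7 ($127), Nimbus→Slot 5 ($128); total welfare W = $691.
Cove receives Slot 4 at value $142, so the others get W − 142 = $549.
Without Cove: best allocation of the remaining 4 bidders over all 5 slots is Brightly→Slot 1 ($149), Ember→Slot 2 ($145), Summit→Slot 4 ($133), Nimbus→Slot 5 ($128), total $555.
VCG payment = (others' best without Cove) − (others' welfare with Cove) = 555 − 549 = $6.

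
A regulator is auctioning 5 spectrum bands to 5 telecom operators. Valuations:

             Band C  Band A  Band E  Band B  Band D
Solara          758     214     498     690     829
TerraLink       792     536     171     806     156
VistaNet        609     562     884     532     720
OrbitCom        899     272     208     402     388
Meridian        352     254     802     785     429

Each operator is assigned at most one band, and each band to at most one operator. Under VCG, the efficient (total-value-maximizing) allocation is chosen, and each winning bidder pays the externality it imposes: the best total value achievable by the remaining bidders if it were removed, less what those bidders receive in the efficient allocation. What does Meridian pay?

Efficient allocation: Solara→Band D ($829M), TerraLink→Band A ($536M), VistaNet→Band E ($884M), OrbitCom→Band C ($899M), Meridian→Band B ($785M); total welfare W = $3933M.
Meridian receives Band B at value $785M, so the others get W − 785 = $3148M.
Without Meridian: best allocation of the remaining 4 bidders over all 5 bands is Solara→Band D ($829M), TerraLink→Band B ($806M), VistaNet→Band E ($884M), OrbitCom→Band C ($899M), total $3418M.
VCG payment = (others' best without Meridian) − (others' welfare with Meridian) = 3418 − 3148 = $270M.

Meridian pays $270M.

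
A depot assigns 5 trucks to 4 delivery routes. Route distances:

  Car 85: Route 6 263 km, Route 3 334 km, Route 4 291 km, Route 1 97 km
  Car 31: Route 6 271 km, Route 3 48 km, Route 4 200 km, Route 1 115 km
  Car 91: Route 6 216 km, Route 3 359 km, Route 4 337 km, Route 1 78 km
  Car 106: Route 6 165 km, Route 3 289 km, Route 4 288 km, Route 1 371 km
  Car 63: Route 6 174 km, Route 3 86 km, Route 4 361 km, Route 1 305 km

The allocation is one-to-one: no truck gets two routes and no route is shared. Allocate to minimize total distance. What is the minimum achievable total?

Min total: 529 km

Optimal: Car 106→Route 6 (165 km), Car 63→Route 3 (86 km), Car 31→Route 4 (200 km), Car 91→Route 1 (78 km) — total 165+86+200+78 = 529 km.
Column-greedy (each route in turn goes to its cheapest remaining truck) gives 582 km, worse by 53.
Swapping Car 31↔Car 106 (Car 31→Route 6 271 km, Car 106→Route 4 288 km) adds 194.
Checked against all permutations: 529 km is optimal.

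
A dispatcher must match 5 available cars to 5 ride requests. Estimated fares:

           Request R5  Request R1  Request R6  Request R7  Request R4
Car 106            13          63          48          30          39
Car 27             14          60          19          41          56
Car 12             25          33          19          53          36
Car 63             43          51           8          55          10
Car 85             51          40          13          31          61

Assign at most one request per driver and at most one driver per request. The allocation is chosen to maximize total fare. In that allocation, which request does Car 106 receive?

Treat this as an assignment problem: match each driver to one request.
Optimal: Car 106→Request R6 ($48), Car 27→Request R1 ($60), Car 12→Request R7 ($53), Car 63→Request R5 ($43), Car 85→Request R4 ($61) — total 48+60+53+43+61 = $265.
Max-entry greedy (repeatedly take the single best remaining cell) gives $223, worse by 42.
Car 106's own top request is Request R1 ($63), but forcing Car 106→Request R1 and reassigning the rest optimally gives only $244 — worse by 21.

Car 106 receives Request R6.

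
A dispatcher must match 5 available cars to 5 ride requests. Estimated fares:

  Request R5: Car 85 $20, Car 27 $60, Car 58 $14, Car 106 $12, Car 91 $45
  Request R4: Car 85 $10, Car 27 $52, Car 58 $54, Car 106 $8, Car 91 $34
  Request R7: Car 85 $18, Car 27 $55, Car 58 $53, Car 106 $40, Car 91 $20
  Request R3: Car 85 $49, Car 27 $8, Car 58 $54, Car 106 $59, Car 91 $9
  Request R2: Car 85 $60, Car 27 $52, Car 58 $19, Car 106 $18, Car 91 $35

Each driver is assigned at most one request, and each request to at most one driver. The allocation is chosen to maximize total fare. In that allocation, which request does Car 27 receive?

Optimal: Car 85→Request R2 ($60), Car 27→Request R7 ($55), Car 58→Request R4 ($54), Car 106→Request R3 ($59), Car 91→Request R5 ($45) — total 60+55+54+59+45 = $273.
Max-entry greedy (repeatedly take the single best remaining cell) gives $253, worse by 20.
Next-best assignment: Car 85→Request R2, Car 27→Request R4, Car 58→Request R7, Car 106→Request R3, Car 91→Request R5 = $269.
Swapping Car 91↔Car 106 (Car 91→Request R3 $9, Car 106→Request R5 $12) loses 83.
Car 27's own top request is Request R5 ($60), but forcing Car 27→Request R5 and reassigning the rest optimally gives only $266 — worse by 7.

Car 27 receives Request R7.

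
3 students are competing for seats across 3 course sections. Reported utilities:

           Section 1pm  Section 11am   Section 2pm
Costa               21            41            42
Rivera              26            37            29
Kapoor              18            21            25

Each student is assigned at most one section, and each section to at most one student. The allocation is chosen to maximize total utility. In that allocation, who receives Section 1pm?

Kapoor receives Section 1pm.

Optimal: Costa→Section 2pm (42 points), Rivera→Section 11am (37 points), Kapoor→Section 1pm (18 points) — total 42+37+18 = 97 points.
Column-greedy (each section in turn goes to its best remaining student) gives 92 points, worse by 5.
Next-best assignment: Costa→Section 11am, Rivera→Section 1pm, Kapoor→Section 2pm = 92 points.
Checked against all permutations: 97 points is optimal.
Kapoor's own top section is Section 2pm (25 points), but forcing Kapoor→Section 2pm and reassigning the rest optimally gives only 92 points — worse by 5.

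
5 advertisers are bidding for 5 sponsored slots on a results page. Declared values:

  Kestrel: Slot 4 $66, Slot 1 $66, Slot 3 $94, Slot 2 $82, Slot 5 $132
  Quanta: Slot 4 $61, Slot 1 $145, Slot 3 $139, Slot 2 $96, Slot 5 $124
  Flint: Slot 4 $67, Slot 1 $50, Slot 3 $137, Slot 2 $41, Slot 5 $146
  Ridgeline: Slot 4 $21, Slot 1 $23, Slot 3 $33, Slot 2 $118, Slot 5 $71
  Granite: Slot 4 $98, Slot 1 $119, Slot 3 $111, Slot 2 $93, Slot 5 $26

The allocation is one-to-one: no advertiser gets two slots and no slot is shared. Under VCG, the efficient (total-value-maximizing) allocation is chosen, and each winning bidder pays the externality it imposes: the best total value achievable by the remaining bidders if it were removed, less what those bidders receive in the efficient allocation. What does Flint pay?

Efficient allocation: Kestrel→Slot 5 ($132), Quanta→Slot 1 ($145), Flint→Slot 3 ($137), Ridgeline→Slot 2 ($118), Granite→Slot 4 ($98); total welfare W = $630.
Flint receives Slot 3 at value $137, so the others get W − 137 = $493.
Without Flint: best allocation of the remaining 4 bidders over all 5 slots is Kestrel→Slot 5 ($132), Quanta→Slot 3 ($139), Ridgeline→Slot 2 ($118), Granite→Slot 1 ($119), total $508.
VCG payment = (others' best without Flint) − (others' welfare with Flint) = 508 − 493 = $15.

Flint pays $15.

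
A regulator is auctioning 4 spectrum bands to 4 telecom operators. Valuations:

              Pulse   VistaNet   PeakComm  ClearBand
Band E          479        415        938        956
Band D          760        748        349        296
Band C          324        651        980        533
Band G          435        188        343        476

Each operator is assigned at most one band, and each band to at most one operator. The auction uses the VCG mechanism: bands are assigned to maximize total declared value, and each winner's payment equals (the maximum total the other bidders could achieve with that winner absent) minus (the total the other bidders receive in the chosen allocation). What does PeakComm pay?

PeakComm pays $228M.

Efficient allocation: Pulse→Band G ($435M), VistaNet→Band D ($748M), PeakComm→Band C ($980M), ClearBand→Band E ($956M); total welfare W = $3119M.
PeakComm receives Band C at value $980M, so the others get W − 980 = $2139M.
Without PeakComm: best allocation of the remaining 3 bidders over all 4 bands is Pulse→Band D ($760M), VistaNet→Band C ($651M), ClearBand→Band E ($956M), total $2367M.
VCG payment = (others' best without PeakComm) − (others' welfare with PeakComm) = 2367 − 2139 = $228M.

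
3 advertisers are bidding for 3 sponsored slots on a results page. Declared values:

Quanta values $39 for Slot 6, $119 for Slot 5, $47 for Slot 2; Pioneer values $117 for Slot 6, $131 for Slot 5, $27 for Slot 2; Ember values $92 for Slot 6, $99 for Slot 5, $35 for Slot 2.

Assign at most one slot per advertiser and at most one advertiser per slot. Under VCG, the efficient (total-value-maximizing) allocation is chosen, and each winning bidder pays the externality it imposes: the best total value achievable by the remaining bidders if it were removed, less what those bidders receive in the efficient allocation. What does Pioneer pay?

Pioneer pays $57.

Efficient allocation: Quanta→Slot 5 ($119), Pioneer→Slot 6 ($117), Ember→Slot 2 ($35); total welfare W = $271.
Pioneer receives Slot 6 at value $117, so the others get W − 117 = $154.
Without Pioneer: best allocation of the remaining 2 bidders over all 3 slots is Quanta→Slot 5 ($119), Ember→Slot 6 ($92), total $211.
VCG payment = (others' best without Pioneer) − (others' welfare with Pioneer) = 211 − 154 = $57.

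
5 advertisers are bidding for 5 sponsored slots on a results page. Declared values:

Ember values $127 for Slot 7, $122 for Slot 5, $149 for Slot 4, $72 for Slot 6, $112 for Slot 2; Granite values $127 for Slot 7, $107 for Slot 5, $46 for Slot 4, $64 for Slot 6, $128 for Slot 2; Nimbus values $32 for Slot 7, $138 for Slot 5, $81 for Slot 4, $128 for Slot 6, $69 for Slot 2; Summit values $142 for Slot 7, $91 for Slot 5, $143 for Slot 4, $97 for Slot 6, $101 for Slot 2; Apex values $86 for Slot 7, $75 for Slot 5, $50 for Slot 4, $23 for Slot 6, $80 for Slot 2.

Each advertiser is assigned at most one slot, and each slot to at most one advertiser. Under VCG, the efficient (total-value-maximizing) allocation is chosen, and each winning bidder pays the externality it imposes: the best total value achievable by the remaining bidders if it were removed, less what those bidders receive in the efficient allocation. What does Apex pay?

Efficient allocation: Ember→Slot 4 ($149), Granite→Slot 2 ($128), Nimbus→Slot 6 ($128), Summit→Slot 7 ($142), Apex→Slot 5 ($75); total welfare W = $622.
Apex receives Slot 5 at value $75, so the others get W − 75 = $547.
Without Apex: best allocation of the remaining 4 bidders over all 5 slots is Ember→Slot 4 ($149), Granite→Slot 2 ($128), Nimbus→Slot 5 ($138), Summit→Slot 7 ($142), total $557.
VCG payment = (others' best without Apex) − (others' welfare with Apex) = 557 − 547 = $10.

Apex pays $10.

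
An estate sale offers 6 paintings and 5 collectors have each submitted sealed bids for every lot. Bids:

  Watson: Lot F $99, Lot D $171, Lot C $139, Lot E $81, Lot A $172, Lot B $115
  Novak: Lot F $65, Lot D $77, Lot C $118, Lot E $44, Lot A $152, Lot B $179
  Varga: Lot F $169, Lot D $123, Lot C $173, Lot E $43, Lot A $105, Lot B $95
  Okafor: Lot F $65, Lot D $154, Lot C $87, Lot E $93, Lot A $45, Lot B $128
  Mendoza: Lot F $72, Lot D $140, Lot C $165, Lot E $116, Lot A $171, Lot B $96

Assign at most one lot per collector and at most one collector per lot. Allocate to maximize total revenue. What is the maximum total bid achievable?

Maximum total: $839

This is the linear assignment problem.
Optimal: Watson→Lot A ($172), Novak→Lot B ($179), Varga→Lot F ($169), Okafor→Lot D ($154), Mendoza→Lot C ($165) — total 172+179+169+154+165 = $839.
Row-greedy (each collector in turn takes its best remaining lot) gives $794, worse by 45.
Next-best assignment: Watson→Lot C, Novak→Lot B, Varga→Lot F, Okafor→Lot D, Mendoza→Lot A = $812.
No other one-to-one assignment exceeds $839.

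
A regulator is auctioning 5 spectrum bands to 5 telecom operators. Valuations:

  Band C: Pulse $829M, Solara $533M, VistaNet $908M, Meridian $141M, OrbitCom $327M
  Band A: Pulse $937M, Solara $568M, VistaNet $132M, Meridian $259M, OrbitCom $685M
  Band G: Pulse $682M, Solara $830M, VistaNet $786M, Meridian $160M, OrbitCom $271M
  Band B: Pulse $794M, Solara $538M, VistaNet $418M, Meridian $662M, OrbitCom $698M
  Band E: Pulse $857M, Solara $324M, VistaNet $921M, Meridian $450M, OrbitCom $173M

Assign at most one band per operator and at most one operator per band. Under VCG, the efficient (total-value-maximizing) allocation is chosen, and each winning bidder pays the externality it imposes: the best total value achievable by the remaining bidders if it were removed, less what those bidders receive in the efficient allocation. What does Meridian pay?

Efficient allocation: Pulse→Band E ($857M), Solara→Band G ($830M), VistaNet→Band C ($908M), Meridian→Band B ($662M), OrbitCom→Band A ($685M); total welfare W = $3942M.
Meridian receives Band B at value $662M, so the others get W − 662 = $3280M.
Without Meridian: best allocation of the remaining 4 bidders over all 5 bands is Pulse→Band A ($937M), Solara→Band G ($830M), VistaNet→Band E ($921M), OrbitCom→Band B ($698M), total $3386M.
VCG payment = (others' best without Meridian) − (others' welfare with Meridian) = 3386 − 3280 = $106M.

Meridian pays $106M.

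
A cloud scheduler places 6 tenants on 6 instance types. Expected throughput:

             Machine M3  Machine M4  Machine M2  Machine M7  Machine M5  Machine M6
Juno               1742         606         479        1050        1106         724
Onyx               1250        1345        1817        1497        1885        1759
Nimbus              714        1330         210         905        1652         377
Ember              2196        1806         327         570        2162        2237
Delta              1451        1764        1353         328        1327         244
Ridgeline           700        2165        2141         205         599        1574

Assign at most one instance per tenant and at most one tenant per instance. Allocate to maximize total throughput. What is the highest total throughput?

Max total: 11033 ops/s

Treat this as an assignment problem: match each tenant to one instance.
Optimal: Juno→Machine M3 (1742 ops/s), Onyx→Machine M7 (1497 ops/s), Nimbus→Machine M5 (1652 ops/s), Ember→Machine M6 (2237 ops/s), Delta→Machine M4 (1764 ops/s), Ridgeline→Machine M2 (2141 ops/s) — total 1742+1497+1652+2237+1764+2141 = 11033 ops/s.
Column-greedy (each instance in turn goes to its best remaining tenant) gives 9124 ops/s, worse by 1909.
No other one-to-one assignment exceeds 11033 ops/s.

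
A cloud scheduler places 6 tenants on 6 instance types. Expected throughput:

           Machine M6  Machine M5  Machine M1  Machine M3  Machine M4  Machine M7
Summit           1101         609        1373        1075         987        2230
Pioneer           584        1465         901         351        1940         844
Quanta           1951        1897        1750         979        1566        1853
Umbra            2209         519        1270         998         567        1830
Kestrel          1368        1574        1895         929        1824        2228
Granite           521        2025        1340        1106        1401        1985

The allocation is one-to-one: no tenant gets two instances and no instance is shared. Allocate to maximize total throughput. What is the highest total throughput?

Max total: 11278 ops/s

Optimal: Summit→Machine M7 (2230 ops/s), Pioneer→Machine M4 (1940 ops/s), Quanta→Machine M3 (979 ops/s), Umbra→Machine M6 (2209 ops/s), Kestrel→Machine M1 (1895 ops/s), Granite→Machine M5 (2025 ops/s) — total 2230+1940+979+2209+1895+2025 = 11278 ops/s.
Row-greedy (each tenant in turn takes its best remaining instance) gives 10071 ops/s, worse by 1207.
Next-best assignment: Summit→Machine M7, Pioneer→Machine M4, Quanta→Machine M5, Umbra→Machine M6, Kestrel→Machine M1, Granite→Machine M3 = 11277 ops/s.
Swapping Umbra↔Quanta (Umbra→Machine M3 998 ops/s, Quanta→Machine M6 1951 ops/s) loses 239.
Every other assignment is strictly worse.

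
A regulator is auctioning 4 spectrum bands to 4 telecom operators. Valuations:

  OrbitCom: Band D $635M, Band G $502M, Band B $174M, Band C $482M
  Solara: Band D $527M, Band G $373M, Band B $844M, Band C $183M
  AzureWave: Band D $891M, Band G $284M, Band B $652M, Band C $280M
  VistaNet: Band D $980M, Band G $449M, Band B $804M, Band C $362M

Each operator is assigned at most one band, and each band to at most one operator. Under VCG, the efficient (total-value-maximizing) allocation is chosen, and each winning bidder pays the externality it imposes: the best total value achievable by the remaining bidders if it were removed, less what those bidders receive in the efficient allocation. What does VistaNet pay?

Efficient allocation: OrbitCom→Band C ($482M), Solara→Band B ($844M), AzureWave→Band D ($891M), VistaNet→Band G ($449M); total welfare W = $2666M.
VistaNet receives Band G at value $449M, so the others get W − 449 = $2217M.
Without VistaNet: best allocation of the remaining 3 bidders over all 4 bands is OrbitCom→Band G ($502M), Solara→Band B ($844M), AzureWave→Band D ($891M), total $2237M.
VCG payment = (others' best without VistaNet) − (others' welfare with VistaNet) = 2237 − 2217 = $20M.

VistaNet pays $20M.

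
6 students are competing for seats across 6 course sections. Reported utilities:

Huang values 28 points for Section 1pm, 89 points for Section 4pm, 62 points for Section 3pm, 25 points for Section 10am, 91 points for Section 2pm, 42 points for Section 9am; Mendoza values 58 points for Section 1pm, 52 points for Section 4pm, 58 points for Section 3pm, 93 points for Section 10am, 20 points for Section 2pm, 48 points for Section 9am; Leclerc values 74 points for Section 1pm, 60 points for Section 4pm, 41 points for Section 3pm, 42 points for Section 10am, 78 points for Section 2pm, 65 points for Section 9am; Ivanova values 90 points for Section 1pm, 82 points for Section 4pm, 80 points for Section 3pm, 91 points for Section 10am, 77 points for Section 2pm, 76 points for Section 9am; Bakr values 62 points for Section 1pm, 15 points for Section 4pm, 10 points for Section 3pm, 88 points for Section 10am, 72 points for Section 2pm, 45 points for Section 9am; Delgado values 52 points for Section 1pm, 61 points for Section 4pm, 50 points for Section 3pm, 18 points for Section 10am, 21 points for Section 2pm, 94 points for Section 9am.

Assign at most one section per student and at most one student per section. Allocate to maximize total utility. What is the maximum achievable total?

Treat this as an assignment problem: match each student to one section.
Optimal: Huang→Section 4pm (89 points), Mendoza→Section 10am (93 points), Leclerc→Section 1pm (74 points), Ivanova→Section 3pm (80 points), Bakr→Section 2pm (72 points), Delgado→Section 9am (94 points) — total 89+93+74+80+72+94 = 502 points.
Row-greedy (each student in turn takes its best remaining section) gives 435 points, worse by 67.
Next-best assignment: Huang→Section 4pm, Mendoza→Section 3pm, Leclerc→Section 2pm, Ivanova→Section 1pm, Bakr→Section 10am, Delgado→Section 9am = 497 points.
Swapping Huang↔Mendoza (Huang→Section 10am 25 points, Mendoza→Section 4pm 52 points) loses 105.

Max total: 502 points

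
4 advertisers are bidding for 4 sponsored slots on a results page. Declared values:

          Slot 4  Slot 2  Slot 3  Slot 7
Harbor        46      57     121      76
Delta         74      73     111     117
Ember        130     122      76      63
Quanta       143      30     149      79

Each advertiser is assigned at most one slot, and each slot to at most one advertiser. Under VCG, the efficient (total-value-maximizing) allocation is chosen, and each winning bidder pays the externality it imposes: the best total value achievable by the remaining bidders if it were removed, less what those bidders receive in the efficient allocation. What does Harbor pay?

Efficient allocation: Harbor→Slot 3 ($121), Delta→Slot 7 ($117), Ember→Slot 2 ($122), Quanta→Slot 4 ($143); total welfare W = $503.
Harbor receives Slot 3 at value $121, so the others get W − 121 = $382.
Without Harbor: best allocation of the remaining 3 bidders over all 4 slots is Delta→Slot 7 ($117), Ember→Slot 4 ($130), Quanta→Slot 3 ($149), total $396.
VCG payment = (others' best without Harbor) − (others' welfare with Harbor) = 396 − 382 = $14.

Harbor pays $14.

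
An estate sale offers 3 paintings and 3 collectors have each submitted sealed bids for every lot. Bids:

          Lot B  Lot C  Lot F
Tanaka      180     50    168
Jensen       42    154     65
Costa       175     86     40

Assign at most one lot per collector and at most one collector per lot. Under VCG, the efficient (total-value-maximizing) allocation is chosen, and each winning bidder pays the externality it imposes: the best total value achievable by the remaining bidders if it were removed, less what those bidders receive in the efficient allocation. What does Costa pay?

Efficient allocation: Tanaka→Lot F ($168), Jensen→Lot C ($154), Costa→Lot B ($175); total welfare W = $497.
Costa receives Lot B at value $175, so the others get W − 175 = $322.
Without Costa: best allocation of the remaining 2 bidders over all 3 lots is Tanaka→Lot B ($180), Jensen→Lot C ($154), total $334.
VCG payment = (others' best without Costa) − (others' welfare with Costa) = 334 − 322 = $12.

Costa pays $12.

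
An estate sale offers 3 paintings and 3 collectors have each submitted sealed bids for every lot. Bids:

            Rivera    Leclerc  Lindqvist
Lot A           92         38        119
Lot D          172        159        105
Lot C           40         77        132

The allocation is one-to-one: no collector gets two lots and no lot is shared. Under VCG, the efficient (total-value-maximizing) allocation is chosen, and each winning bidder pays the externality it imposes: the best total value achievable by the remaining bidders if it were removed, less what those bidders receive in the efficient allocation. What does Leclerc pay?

Efficient allocation: Rivera→Lot A ($92), Leclerc→Lot D ($159), Lindqvist→Lot C ($132); total welfare W = $383.
Leclerc receives Lot D at value $159, so the others get W − 159 = $224.
Without Leclerc: best allocation of the remaining 2 bidders over all 3 lots is Rivera→Lot D ($172), Lindqvist→Lot C ($132), total $304.
VCG payment = (others' best without Leclerc) − (others' welfare with Leclerc) = 304 − 224 = $80.

Leclerc pays $80.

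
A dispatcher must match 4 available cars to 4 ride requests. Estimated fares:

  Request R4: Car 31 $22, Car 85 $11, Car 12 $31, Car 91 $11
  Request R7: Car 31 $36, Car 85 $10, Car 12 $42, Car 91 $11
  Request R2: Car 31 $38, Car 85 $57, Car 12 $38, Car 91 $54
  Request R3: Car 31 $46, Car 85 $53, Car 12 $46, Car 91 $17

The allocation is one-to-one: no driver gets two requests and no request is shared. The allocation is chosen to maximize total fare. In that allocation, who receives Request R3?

Car 85 receives Request R3.

Optimal: Car 31→Request R7 ($36), Car 85→Request R3 ($53), Car 12→Request R4 ($31), Car 91→Request R2 ($54) — total 36+53+31+54 = $174.
Column-greedy (each request in turn goes to its best remaining driver) gives $141, worse by 33.
Next-best assignment: Car 31→Request R4, Car 85→Request R3, Car 12→Request R7, Car 91→Request R2 = $171.
No other one-to-one assignment exceeds $174.
Car 85's own top request is Request R2 ($57), but forcing Car 85→Request R2 and reassigning the rest optimally gives only $156 — worse by 18.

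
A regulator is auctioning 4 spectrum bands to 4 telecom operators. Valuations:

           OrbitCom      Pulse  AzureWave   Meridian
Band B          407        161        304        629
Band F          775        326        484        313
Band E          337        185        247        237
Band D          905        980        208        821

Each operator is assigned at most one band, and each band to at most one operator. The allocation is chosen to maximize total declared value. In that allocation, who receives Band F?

Optimal: OrbitCom→Band F ($775M), Pulse→Band D ($980M), AzureWave→Band E ($247M), Meridian→Band B ($629M) — total 775+980+247+629 = $2631M.
Row-greedy (each operator in turn takes its best remaining band) gives $1772M, worse by 859.
No other one-to-one assignment exceeds $2631M.
OrbitCom's own top band is Band D ($905M), but forcing OrbitCom→Band D and reassigning the rest optimally gives only $2203M — worse by 428.

OrbitCom receives Band F.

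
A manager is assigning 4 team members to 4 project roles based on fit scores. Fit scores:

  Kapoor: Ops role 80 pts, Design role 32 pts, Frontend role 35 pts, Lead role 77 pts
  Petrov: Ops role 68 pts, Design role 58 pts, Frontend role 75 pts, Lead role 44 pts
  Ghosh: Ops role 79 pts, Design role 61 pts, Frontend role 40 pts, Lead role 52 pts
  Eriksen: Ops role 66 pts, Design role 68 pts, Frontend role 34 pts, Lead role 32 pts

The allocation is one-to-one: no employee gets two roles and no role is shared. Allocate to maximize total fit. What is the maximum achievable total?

Maximum total: 299 pts

Optimal: Kapoor→Lead role (77 pts), Petrov→Frontend role (75 pts), Ghosh→Ops role (79 pts), Eriksen→Design role (68 pts) — total 77+75+79+68 = 299 pts.
Column-greedy (each role in turn goes to its best remaining employee) gives 275 pts, worse by 24.
Next-best assignment: Kapoor→Lead role, Petrov→Frontend role, Ghosh→Design role, Eriksen→Ops role = 279 pts.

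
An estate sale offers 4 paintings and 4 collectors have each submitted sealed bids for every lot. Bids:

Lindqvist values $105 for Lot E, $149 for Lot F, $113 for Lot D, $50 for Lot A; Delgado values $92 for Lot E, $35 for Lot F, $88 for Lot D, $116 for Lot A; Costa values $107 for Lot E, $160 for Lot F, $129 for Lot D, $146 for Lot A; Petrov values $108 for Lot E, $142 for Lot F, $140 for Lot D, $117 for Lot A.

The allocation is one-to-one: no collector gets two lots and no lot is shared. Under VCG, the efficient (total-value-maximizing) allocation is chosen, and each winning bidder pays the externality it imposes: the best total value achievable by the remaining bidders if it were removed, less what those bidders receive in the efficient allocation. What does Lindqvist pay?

Efficient allocation: Lindqvist→Lot F ($149), Delgado→Lot E ($92), Costa→Lot A ($146), Petrov→Lot D ($140); total welfare W = $527.
Lindqvist receives Lot F at value $149, so the others get W − 149 = $378.
Without Lindqvist: best allocation of the remaining 3 bidders over all 4 lots is Delgado→Lot A ($116), Costa→Lot F ($160), Petrov→Lot D ($140), total $416.
VCG payment = (others' best without Lindqvist) − (others' welfare with Lindqvist) = 416 − 378 = $38.

Lindqvist pays $38.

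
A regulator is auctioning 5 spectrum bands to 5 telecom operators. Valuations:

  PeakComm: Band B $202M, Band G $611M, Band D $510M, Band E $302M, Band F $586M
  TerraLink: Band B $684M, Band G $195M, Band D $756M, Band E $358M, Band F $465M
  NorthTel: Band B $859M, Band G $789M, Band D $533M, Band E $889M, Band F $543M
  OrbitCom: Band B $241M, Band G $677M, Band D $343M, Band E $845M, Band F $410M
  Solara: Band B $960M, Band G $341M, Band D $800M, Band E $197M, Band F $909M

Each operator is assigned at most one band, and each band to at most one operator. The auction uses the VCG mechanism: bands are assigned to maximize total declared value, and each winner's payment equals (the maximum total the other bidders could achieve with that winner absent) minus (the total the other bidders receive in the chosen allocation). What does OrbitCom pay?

OrbitCom pays $81M.

Efficient allocation: PeakComm→Band G ($611M), TerraLink→Band D ($756M), NorthTel→Band B ($859M), OrbitCom→Band E ($845M), Solara→Band F ($909M); total welfare W = $3980M.
OrbitCom receives Band E at value $845M, so the others get W − 845 = $3135M.
Without OrbitCom: best allocation of the remaining 4 bidders over all 5 bands is PeakComm→Band G ($611M), TerraLink→Band D ($756M), NorthTel→Band E ($889M), Solara→Band B ($960M), total $3216M.
VCG payment = (others' best without OrbitCom) − (others' welfare with OrbitCom) = 3216 − 3135 = $81M.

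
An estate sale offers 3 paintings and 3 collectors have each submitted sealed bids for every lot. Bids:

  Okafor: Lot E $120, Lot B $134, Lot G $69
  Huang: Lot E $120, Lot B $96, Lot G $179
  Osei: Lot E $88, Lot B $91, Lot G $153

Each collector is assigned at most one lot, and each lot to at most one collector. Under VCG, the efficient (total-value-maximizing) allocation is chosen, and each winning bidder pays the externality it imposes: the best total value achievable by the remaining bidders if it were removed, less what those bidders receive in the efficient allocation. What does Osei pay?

Efficient allocation: Okafor→Lot B ($134), Huang→Lot E ($120), Osei→Lot G ($153); total welfare W = $407.
Osei receives Lot G at value $153, so the others get W − 153 = $254.
Without Osei: best allocation of the remaining 2 bidders over all 3 lots is Okafor→Lot B ($134), Huang→Lot G ($179), total $313.
VCG payment = (others' best without Osei) − (others' welfare with Osei) = 313 − 254 = $59.

Osei pays $59.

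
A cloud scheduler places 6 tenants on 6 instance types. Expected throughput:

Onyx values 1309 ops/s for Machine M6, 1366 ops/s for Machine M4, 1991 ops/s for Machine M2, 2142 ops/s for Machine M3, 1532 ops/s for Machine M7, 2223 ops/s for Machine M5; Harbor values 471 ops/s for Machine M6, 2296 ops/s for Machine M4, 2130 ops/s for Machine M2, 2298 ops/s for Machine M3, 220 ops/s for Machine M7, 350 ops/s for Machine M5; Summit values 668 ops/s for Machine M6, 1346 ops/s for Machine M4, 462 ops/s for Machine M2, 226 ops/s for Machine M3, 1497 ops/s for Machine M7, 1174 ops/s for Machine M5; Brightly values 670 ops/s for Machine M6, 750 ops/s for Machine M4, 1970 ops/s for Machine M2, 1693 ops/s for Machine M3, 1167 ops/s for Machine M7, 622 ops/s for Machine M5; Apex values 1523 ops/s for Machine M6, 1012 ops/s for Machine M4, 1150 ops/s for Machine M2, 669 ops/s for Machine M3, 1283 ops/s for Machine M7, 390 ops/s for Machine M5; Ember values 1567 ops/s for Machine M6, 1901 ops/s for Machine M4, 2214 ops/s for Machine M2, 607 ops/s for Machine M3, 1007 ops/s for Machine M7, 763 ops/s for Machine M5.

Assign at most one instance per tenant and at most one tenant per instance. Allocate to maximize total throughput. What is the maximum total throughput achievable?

Optimal: Onyx→Machine M5 (2223 ops/s), Harbor→Machine M4 (2296 ops/s), Summit→Machine M7 (1497 ops/s), Brightly→Machine M3 (1693 ops/s), Apex→Machine M6 (1523 ops/s), Ember→Machine M2 (2214 ops/s) — total 2223+2296+1497+1693+1523+2214 = 11446 ops/s.
Column-greedy (each instance in turn goes to its best remaining tenant) gives 9434 ops/s, worse by 2012.
Next-best assignment: Onyx→Machine M5, Harbor→Machine M3, Summit→Machine M7, Brightly→Machine M2, Apex→Machine M6, Ember→Machine M4 = 11412 ops/s.
No other one-to-one assignment exceeds 11446 ops/s.

Maximum total: 11446 ops/s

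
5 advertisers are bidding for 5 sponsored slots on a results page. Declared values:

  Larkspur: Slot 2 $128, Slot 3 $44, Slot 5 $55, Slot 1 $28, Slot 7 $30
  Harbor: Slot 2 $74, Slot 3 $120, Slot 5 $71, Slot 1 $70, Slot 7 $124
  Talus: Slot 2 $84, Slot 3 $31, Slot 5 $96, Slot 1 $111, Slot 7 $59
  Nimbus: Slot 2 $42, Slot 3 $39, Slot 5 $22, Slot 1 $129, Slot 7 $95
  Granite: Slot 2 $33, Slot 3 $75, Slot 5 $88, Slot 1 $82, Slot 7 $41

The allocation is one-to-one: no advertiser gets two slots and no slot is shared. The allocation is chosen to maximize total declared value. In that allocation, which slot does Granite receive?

This is a one-to-one assignment (maximum-weight bipartite matching).
Optimal: Larkspur→Slot 2 ($128), Harbor→Slot 7 ($124), Talus→Slot 5 ($96), Nimbus→Slot 1 ($129), Granite→Slot 3 ($75) — total 128+124+96+129+75 = $552.
Column-greedy (each slot in turn goes to its best remaining advertiser) gives $514, worse by 38.
Next-best assignment: Larkspur→Slot 2, Harbor→Slot 3, Talus→Slot 1, Nimbus→Slot 7, Granite→Slot 5 = $542.
Swapping Talus↔Granite (Talus→Slot 3 $31, Granite→Slot 5 $88) loses 52.
Granite's own top slot is Slot 5 ($88), but forcing Granite→Slot 5 and reassigning the rest optimally gives only $542 — worse by 10.

Granite receives Slot 3.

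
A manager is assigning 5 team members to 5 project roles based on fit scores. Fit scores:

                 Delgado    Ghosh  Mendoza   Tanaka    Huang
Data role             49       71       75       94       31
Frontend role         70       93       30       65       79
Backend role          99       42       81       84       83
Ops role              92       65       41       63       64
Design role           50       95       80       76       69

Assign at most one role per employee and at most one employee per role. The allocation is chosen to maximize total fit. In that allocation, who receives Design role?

Mendoza receives Design role.

This is a one-to-one assignment (maximum-weight bipartite matching).
Optimal: Delgado→Ops role (92 pts), Ghosh→Frontend role (93 pts), Mendoza→Design role (80 pts), Tanaka→Data role (94 pts), Huang→Backend role (83 pts) — total 92+93+80+94+83 = 442 pts.
Column-greedy (each role in turn goes to its best remaining employee) gives 430 pts, worse by 12.
Next-best assignment: Delgado→Ops role, Ghosh→Design role, Mendoza→Backend role, Tanaka→Data role, Huang→Frontend role = 441 pts.
Swapping Delgado↔Ghosh (Delgado→Frontend role 70 pts, Ghosh→Ops role 65 pts) loses 50.
Mendoza's own top role is Backend role (81 pts), but forcing Mendoza→Backend role and reassigning the rest optimally gives only 441 pts — worse by 1.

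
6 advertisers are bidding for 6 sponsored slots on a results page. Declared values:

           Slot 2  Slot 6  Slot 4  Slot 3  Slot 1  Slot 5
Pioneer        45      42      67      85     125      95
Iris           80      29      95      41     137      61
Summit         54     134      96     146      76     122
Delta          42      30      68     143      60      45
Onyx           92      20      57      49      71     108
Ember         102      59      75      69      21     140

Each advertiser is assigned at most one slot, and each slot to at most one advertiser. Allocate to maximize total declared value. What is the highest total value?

This is a one-to-one assignment (maximum-weight bipartite matching).
Optimal: Pioneer→Slot 1 ($125), Iris→Slot 4 ($95), Summit→Slot 6 ($134), Delta→Slot 3 ($143), Onyx→Slot 2 ($92), Ember→Slot 5 ($140) — total 125+95+134+143+92+140 = $729.
Column-greedy (each slot in turn goes to its best remaining advertiser) gives $707, worse by 22.

Maximum total: $729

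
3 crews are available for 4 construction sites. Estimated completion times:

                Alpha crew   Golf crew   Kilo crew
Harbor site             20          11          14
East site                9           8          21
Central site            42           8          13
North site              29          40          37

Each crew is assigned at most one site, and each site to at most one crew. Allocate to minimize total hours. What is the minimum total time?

This is a one-to-one assignment (minimum-cost bipartite matching).
Optimal: Alpha crew→East site (9 hours), Golf crew→Central site (8 hours), Kilo crew→Harbor site (14 hours) — total 9+8+14 = 31 hours.
Min-entry greedy (repeatedly take the single cheapest remaining cell) gives 41 hours, worse by 10.
Next-best assignment: Alpha crew→East site, Golf crew→Harbor site, Kilo crew→Central site = 33 hours.
Checked against all permutations: 31 hours is optimal.

Min total: 31 hours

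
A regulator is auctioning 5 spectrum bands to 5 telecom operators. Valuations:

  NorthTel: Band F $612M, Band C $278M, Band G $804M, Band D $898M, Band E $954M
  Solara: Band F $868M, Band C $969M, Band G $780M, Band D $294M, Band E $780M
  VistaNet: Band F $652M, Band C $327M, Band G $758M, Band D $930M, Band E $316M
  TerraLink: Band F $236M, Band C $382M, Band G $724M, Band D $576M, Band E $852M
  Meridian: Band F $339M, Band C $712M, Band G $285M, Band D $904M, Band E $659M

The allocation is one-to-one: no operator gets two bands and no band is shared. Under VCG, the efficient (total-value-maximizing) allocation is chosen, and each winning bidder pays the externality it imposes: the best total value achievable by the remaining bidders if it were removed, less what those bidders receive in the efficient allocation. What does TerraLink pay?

TerraLink pays $106M.

Efficient allocation: NorthTel→Band E ($954M), Solara→Band C ($969M), VistaNet→Band F ($652M), TerraLink→Band G ($724M), Meridian→Band D ($904M); total welfare W = $4203M.
TerraLink receives Band G at value $724M, so the others get W − 724 = $3479M.
Without TerraLink: best allocation of the remaining 4 bidders over all 5 bands is NorthTel→Band E ($954M), Solara→Band C ($969M), VistaNet→Band G ($758M), Meridian→Band D ($904M), total $3585M.
VCG payment = (others' best without TerraLink) − (others' welfare with TerraLink) = 3585 − 3479 = $106M.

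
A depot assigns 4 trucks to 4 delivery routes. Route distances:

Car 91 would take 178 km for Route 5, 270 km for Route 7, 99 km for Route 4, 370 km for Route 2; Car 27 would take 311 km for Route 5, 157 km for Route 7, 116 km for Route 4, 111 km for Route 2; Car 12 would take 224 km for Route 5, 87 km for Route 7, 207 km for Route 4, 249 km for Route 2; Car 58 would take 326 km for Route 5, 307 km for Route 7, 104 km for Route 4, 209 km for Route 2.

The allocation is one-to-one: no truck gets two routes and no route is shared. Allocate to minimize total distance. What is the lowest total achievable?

Min total: 480 km

This is the linear assignment problem.
Optimal: Car 91→Route 5 (178 km), Car 27→Route 2 (111 km), Car 12→Route 7 (87 km), Car 58→Route 4 (104 km) — total 178+111+87+104 = 480 km.
Row-greedy (each truck in turn takes its cheapest remaining route) gives 623 km, worse by 143.
Next-best assignment: Car 91→Route 5, Car 27→Route 4, Car 12→Route 7, Car 58→Route 2 = 590 km.
Every other assignment is strictly worse.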